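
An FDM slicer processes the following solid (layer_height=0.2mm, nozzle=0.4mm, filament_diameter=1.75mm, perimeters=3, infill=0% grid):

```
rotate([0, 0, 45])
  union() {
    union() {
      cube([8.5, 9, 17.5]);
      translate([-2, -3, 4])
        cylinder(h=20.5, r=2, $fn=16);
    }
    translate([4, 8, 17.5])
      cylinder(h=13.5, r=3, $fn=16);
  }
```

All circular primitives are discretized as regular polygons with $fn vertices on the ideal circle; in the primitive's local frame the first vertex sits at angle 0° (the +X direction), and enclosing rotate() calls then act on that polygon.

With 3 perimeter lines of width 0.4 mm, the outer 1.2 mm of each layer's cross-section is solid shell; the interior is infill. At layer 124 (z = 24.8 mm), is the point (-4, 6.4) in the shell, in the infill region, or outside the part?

shell

At z = 24.8 mm: the cube is absent (z outside [0, 17.5]); the cylinder at (-2, -3) does not reach this height (z outside [4, 24.5]); Taking the union: nothing is present at this height; the r=3 cylinder at (4, 8) gives a regular 16-gon of circumradius 3 (constant along its height); Combining (union): only the r=3 cylinder at (4, 8) is present, so the union is just that shape — 1 connected region; (rotated 45° about Z; rotation is an isometry so areas/perimeters/island counts are preserved). Overall, the cross-section is a single solid region. Undo the 45° rotation: the query point maps to (1.697, 7.354) in the un-rotated model frame. The nearest boundary edge runs (1.00, 8.00)→(1.23, 6.85); distance from the point to it = 0.56 mm. The point is inside the cross-section, 0.56 mm from the nearest boundary — within the 1.2 mm shell band (3 × 0.4).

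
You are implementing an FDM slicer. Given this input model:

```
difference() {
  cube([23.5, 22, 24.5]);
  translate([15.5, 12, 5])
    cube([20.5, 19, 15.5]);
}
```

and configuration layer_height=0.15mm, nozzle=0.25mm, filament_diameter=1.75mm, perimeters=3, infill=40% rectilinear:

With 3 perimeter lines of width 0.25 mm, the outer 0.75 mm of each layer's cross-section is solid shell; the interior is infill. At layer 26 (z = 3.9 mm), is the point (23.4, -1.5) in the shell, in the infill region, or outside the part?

outside

At z = 3.9 mm: the cube (footprint 23.5×22) is included at this height; the cube at (15.5, 12) is not intersected at this z (z outside [5, 20.5]); Taking the first minus the rest: none of the subtracted shapes is present at this height, so the 23.5×22 cube is unchanged — 1 connected region. Overall, the cross-section is a single solid region. The nearest boundary edge runs (0.00, 0.00)→(23.50, 0.00); distance from the point to it = 1.50 mm. The point is not inside any of the regions above, so it lies outside the cross-section (1.50 mm from the nearest boundary).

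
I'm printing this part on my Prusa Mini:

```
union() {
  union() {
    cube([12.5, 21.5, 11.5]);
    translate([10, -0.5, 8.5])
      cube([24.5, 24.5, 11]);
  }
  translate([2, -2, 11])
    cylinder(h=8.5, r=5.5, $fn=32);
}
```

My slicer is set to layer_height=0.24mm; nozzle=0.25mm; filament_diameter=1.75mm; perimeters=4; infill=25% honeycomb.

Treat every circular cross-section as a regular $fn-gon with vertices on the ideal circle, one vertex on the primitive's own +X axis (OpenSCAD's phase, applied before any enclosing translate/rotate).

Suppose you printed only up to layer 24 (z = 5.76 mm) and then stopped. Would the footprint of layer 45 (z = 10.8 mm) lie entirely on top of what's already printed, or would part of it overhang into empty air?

part overhangs

Compare the two slices. At z = 5.76: the 12.5×21.5 cube contributes its full rectangle (area 268.75 mm²); the cube at (10, -0.5) does not reach this height (z outside [8.5, 19.5]); Merging all regions: only the 12.5×21.5 cube is present, so the union is just that shape — area = 268.75 mm²; the cylinder at (2, -2) does not reach this height (z outside [11, 19.5]); Taking the union: only the result so far is present, so the union is just that shape — area = 268.75 mm². At z = 10.8: the cube is present — its section is the full 12.5×21.5 rectangle (area 268.75 mm²); the 24.5×24.5 cube at (10, -0.5) contributes its full rectangle (area 600.25 mm²); Taking the union: the regions partially overlap — summed areas 869.00 mm² minus the doubly-counted overlap 53.75 mm² gives 815.25 mm² — area = 815.25 mm²; the cylinder at (2, -2) is not intersected at this z (z outside [11, 19.5]); Merging all regions: only the result so far is present, so the union is just that shape — area = 815.25 mm². Checking containment: at z = 10.8 the cross-section extends beyond the z = 5.76 cross-section by about 546.50 mm².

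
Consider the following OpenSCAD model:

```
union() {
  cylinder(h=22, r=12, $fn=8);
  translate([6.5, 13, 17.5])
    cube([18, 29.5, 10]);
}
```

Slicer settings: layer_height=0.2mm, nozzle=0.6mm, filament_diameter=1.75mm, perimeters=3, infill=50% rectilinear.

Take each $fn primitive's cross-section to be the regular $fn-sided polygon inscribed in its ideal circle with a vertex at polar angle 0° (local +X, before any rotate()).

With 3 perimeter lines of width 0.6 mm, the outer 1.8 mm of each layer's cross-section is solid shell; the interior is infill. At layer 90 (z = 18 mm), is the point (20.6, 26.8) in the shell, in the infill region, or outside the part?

infill

At z = 18 mm: the cylinder: section is a regular 8-gon, circumradius r=12; the cube at (6.5, 13) is present — its section is the full 18×29.5 rectangle; Taking the union: the 2 present regions are separate (no shared area or edge), so areas and boundary lengths simply add and each stays a separate island — 2 connected regions. Overall, the cross-section has 2 separate islands. The nearest boundary edge runs (24.50, 42.50)→(24.50, 13.00); distance from the point to it = 3.90 mm. (Shell/infill is judged within the island containing the point — the largest one.) The point is inside the cross-section and 3.90 mm from the nearest boundary — more than the 1.8 mm shell width (3 × 0.6), so it's in the infill interior.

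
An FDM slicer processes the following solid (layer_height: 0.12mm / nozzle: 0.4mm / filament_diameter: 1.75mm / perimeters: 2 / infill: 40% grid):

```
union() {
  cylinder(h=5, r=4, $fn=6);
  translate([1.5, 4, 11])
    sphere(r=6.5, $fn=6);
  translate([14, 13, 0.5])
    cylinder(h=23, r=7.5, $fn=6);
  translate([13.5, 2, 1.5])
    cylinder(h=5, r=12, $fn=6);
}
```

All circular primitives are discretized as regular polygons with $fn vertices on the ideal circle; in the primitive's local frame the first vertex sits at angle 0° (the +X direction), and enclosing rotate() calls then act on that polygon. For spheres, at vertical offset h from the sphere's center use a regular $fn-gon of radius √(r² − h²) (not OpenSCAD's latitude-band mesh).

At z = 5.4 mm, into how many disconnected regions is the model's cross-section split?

At z = 5.4 mm: the cylinder does not reach this height (z outside [0, 5]); the sphere at (1.5, 4): section is a regular 6-gon, circumradius = √(r²−h²) = √(6.5²−5.6²) = 3.300; the cylinder at (14, 13): section is a regular 6-gon, circumradius r=7.5; the cylinder at (13.5, 2): section is a regular 6-gon, circumradius r=12; Merging all regions: the regions partially overlap (shared area 70.51 mm²), so overlapping operands fuse into one piece — 1 connected region. The result has 1 disconnected region.

1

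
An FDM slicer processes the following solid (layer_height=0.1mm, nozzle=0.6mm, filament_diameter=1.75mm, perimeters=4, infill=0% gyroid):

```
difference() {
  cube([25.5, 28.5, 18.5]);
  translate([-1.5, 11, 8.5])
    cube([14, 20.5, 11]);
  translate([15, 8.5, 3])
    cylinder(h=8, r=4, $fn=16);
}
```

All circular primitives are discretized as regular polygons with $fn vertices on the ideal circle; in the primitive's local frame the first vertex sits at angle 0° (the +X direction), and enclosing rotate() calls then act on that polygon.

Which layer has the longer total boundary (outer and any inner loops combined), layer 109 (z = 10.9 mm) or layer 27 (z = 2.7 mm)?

layer 109 (z = 10.9 mm)

Layer 109 (z = 10.9): the cube (footprint 25.5×28.5) is included at this height (perimeter 108.00 mm); the 14×20.5 cube at (-1.5, 11) contributes its full rectangle (perimeter 69.00 mm); the cylinder at (15, 8.5): section is a regular 16-gon, circumradius r=4 (perimeter = 2·16·4.000·sin(180°/16) = 24.97 mm); Subtracting the remaining from the first: starting from the 25.5×28.5 cube, the 14×20.5 cube at (-1.5, 11) partially overlaps it — only the 218.75 mm² overlap (of its 287.00 mm²) is removed, clipping the outline; the r=4 cylinder at (15, 8.5) partially overlaps it — only the 48.80 mm² overlap (of its 48.98 mm²) is removed, clipping the outline — boundary = 131.09 mm. So its perimeter = 131.09 mm. Layer 27 (z = 2.7): the cube is present — its section is the full 25.5×28.5 rectangle (perimeter 108.00 mm); the cube at (-1.5, 11) is absent (z outside [8.5, 19.5]); the cylinder at (15, 8.5) is absent (z outside [3, 11]); Taking the first minus the rest: none of the subtracted shapes is present at this height, so the 25.5×28.5 cube is unchanged — boundary = 108.00 mm. So its perimeter = 108.00 mm. Layer 109 is larger (131.09 vs 108.00 mm).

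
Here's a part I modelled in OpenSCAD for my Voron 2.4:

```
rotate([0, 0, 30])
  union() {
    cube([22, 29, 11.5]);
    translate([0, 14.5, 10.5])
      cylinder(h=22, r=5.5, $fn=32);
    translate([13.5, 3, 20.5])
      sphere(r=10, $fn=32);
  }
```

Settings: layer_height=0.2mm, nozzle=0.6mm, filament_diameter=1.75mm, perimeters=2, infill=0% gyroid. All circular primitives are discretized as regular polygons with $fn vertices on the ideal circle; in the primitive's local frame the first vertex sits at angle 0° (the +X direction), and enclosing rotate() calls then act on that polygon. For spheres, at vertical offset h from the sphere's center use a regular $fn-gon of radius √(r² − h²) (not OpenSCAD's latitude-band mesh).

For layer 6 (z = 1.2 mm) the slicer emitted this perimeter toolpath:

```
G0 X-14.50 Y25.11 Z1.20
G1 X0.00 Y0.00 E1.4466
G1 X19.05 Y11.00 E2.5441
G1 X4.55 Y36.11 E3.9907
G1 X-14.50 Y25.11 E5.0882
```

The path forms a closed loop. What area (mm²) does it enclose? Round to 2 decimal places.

637.85 mm²

Apply the shoelace formula to the sequence of (X, Y) vertices; enclosed area = 637.85 mm².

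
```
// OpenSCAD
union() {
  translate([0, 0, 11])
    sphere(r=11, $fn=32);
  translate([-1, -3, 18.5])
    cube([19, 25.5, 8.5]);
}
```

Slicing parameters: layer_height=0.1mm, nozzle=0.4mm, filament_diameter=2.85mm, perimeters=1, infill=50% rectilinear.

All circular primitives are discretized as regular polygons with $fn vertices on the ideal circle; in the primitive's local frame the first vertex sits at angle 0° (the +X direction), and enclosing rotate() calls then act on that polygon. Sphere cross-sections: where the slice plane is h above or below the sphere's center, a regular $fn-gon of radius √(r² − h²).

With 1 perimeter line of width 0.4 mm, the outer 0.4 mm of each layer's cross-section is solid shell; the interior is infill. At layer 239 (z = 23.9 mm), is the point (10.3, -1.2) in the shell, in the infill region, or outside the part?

infill

At z = 23.9 mm: the sphere is not intersected at this z (|z−center|=12.900 > r=11); the 19×25.5 cube at (-1, -3) contributes its full rectangle; Combining (union): only the 19×25.5 cube at (-1, -3) is present, so the union is just that shape — 1 connected region. Overall, the cross-section is a single solid region. The nearest boundary edge runs (-1.00, -3.00)→(18.00, -3.00); distance from the point to it = 1.80 mm. The point is inside the cross-section and 1.80 mm from the nearest boundary — more than the 0.4 mm shell width (1 × 0.4), so it's in the infill interior.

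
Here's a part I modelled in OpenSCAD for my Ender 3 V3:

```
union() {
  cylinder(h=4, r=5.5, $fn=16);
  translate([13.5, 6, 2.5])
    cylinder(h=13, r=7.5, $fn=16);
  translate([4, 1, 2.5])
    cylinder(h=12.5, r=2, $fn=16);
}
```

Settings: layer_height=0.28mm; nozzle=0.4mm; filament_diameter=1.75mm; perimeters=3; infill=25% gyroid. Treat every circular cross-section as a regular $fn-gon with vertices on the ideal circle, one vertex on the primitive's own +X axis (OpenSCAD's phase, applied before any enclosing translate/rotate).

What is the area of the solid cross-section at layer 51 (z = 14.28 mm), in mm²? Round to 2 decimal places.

184.45 mm²

At z = 14.28 mm: the cylinder does not reach this height (z outside [0, 4]); the r=7.5 cylinder at (13.5, 6) contributes a regular 16-gon of circumradius 7.5 (area = (16/2)·7.500²·sin(360°/16) = 172.21 mm²); the r=2 cylinder at (4, 1) gives a regular 16-gon of circumradius 2 (constant along its height) (area = (16/2)·2.000²·sin(360°/16) = 12.25 mm²); Taking the union: the 2 present regions are separate (no shared area or edge), so areas and boundary lengths simply add and each stays a separate island — area = 184.45 mm². Overall, the cross-section has 2 separate islands. Net area = 184.45 mm².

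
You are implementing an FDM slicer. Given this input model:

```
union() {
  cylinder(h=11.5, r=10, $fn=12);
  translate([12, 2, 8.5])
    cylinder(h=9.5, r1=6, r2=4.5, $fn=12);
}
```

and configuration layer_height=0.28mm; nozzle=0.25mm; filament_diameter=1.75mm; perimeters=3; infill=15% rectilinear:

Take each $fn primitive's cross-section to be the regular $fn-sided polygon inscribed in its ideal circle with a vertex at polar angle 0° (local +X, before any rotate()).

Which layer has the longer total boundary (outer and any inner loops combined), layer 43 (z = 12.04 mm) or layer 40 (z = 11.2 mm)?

layer 40 (z = 11.2 mm)

Layer 43 (z = 12.04): the cylinder is not intersected at this z (z outside [0, 11.5]); the cone at (12, 2): at t=0.373 of its height the radius interpolates to r₁+(r₂−r₁)t = 5.441, giving a regular 12-gon of that circumradius (perimeter = 2·12·5.441·sin(180°/12) = 33.80 mm); Taking the union: only the cone at (12, 2) is present, so the union is just that shape — boundary = 33.80 mm. So its perimeter = 33.80 mm. Layer 40 (z = 11.2): the cylinder: section is a regular 12-gon, circumradius r=10 (perimeter = 2·12·10.000·sin(180°/12) = 62.12 mm); the cone at (12, 2): at t=0.284 of its height the radius interpolates to r₁+(r₂−r₁)t = 5.574, giving a regular 12-gon of that circumradius (perimeter = 2·12·5.574·sin(180°/12) = 34.62 mm); Taking the union: the regions partially overlap (shared area 18.09 mm²), so the edge portions inside another operand are dropped and the merged outline is re-measured after clipping — boundary = 77.84 mm. So its perimeter = 77.84 mm. Layer 40 is larger (77.84 vs 33.80 mm).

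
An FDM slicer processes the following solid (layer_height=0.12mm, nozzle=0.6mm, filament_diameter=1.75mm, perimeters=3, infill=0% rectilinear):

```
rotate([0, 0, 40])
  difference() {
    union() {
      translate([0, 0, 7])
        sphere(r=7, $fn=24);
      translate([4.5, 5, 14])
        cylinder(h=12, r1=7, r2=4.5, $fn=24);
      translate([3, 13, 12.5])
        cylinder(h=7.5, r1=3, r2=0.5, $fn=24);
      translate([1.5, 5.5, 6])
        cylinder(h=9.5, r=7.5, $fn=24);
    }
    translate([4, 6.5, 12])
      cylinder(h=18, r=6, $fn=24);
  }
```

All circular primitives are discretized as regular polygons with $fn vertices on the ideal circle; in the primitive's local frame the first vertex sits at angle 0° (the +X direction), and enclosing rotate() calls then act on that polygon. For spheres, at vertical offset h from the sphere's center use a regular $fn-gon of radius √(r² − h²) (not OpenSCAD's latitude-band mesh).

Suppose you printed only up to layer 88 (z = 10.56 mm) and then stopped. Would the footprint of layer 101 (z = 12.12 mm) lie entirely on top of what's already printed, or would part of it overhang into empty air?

Compare the two slices. At z = 10.56: the sphere: section is a regular 24-gon, circumradius = √(r²−h²) = √(7²−3.56²) = 6.027 (area = (24/2)·6.027²·sin(360°/24) = 112.82 mm²); the cone at (4.5, 5) is not intersected at this z (z outside [14, 26]); the cone at (3, 13) is absent (z outside [12.5, 20]); the r=7.5 cylinder at (1.5, 5.5) contributes a regular 24-gon of circumradius 7.5 (area = (24/2)·7.500²·sin(360°/24) = 174.70 mm²); Combining (union): the regions partially overlap — summed areas 287.53 mm² minus the doubly-counted overlap 66.69 mm² gives 220.84 mm² — area = 220.84 mm²; the cylinder at (4, 6.5) is not intersected at this z (z outside [12, 30]); Taking the first minus the rest: none of the subtracted shapes is present at this height, so the result so far is unchanged — area = 220.84 mm²; (rotated 40° about Z; rotation is an isometry so areas/perimeters/island counts are preserved). At z = 12.12: the r=7 sphere contributes a regular 24-gon of circumradius √(7²−5.12²) = 4.773 (area = (24/2)·4.773²·sin(360°/24) = 70.77 mm²); the cone at (4.5, 5) is absent (z outside [14, 26]); the cone at (3, 13) is absent (z outside [12.5, 20]); the r=7.5 cylinder at (1.5, 5.5) contributes a regular 24-gon of circumradius 7.5 (area = (24/2)·7.500²·sin(360°/24) = 174.70 mm²); Taking the union: the regions partially overlap — summed areas 245.47 mm² minus the doubly-counted overlap 46.92 mm² gives 198.55 mm² — area = 198.55 mm²; the r=6 cylinder at (4, 6.5) gives a regular 24-gon of circumradius 6 (constant along its height) (area = (24/2)·6.000²·sin(360°/24) = 111.81 mm²); Taking the first minus the rest: starting from the result so far (198.55 mm²), the r=6 cylinder at (4, 6.5) partially overlaps it — only the 101.54 mm² overlap (of its 111.81 mm²) is removed, clipping the outline — area = 97.00 mm²; (rotated 40° about Z; rotation is an isometry so areas/perimeters/island counts are preserved). Checking containment: the cross-section at z = 12.12 is a subset of the cross-section at z = 10.56.

entirely on top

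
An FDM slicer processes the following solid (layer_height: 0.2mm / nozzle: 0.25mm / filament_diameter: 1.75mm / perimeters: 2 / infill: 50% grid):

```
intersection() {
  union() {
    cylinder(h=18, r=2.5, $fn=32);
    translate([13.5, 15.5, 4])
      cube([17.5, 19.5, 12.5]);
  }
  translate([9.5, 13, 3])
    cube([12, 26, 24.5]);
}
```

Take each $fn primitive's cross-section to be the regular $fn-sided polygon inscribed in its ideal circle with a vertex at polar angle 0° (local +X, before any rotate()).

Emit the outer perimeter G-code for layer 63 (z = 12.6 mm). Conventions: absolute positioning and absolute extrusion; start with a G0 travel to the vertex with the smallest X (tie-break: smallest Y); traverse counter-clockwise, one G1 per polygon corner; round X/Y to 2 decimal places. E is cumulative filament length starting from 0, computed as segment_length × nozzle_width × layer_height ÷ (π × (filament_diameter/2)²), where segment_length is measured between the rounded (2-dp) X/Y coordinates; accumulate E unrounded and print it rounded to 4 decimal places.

G0 X13.50 Y15.50 Z12.60
G1 X21.50 Y15.50 E0.1663
G1 X21.50 Y35.00 E0.5717
G1 X13.50 Y35.00 E0.7380
G1 X13.50 Y15.50 E1.1433

At z = 12.6 mm: the cylinder: section is a regular 32-gon, circumradius r=2.5; the cube at (13.5, 15.5) (footprint 17.5×19.5) is included at this height; Combining (union): the 2 present regions are separate (no shared area or edge), so areas and boundary lengths simply add and each stays a separate island — 2 connected regions; the cube at (9.5, 13) is present — its section is the full 12×26 rectangle; Keeping only the common overlap: the 12×26 cube at (9.5, 13) partially overlaps that combined region; clipping to the common part keeps 156.00 mm² — 1 connected region. The outline is a single polygon with 4 vertices. Extrusion per mm of travel: 0.25 × 0.2 / (π × 0.875²) = 0.020788. Accumulating E over each segment gives final E = 1.1433.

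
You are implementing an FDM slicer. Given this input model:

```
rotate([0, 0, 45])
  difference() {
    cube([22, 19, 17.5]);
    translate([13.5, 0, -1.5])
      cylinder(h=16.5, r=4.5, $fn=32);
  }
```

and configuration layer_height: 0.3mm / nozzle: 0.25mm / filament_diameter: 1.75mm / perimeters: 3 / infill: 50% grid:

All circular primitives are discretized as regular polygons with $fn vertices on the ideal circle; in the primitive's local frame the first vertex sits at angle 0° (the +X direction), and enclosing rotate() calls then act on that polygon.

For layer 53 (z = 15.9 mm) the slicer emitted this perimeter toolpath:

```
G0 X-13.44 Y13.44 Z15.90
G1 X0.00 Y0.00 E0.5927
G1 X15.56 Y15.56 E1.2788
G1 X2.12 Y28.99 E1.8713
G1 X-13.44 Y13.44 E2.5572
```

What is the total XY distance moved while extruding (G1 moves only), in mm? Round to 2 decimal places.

82.01 mm

Sum the Euclidean lengths of each G1 segment: total = 82.01 mm.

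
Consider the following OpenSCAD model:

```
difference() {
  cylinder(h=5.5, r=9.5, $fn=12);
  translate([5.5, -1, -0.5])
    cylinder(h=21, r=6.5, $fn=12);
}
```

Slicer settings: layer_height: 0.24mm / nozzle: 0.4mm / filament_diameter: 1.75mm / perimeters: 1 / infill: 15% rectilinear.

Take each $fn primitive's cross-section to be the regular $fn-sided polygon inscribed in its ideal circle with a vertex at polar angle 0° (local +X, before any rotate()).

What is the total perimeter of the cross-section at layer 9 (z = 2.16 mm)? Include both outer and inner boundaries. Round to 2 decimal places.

68.22 mm

At z = 2.16 mm: the r=9.5 cylinder contributes a regular 12-gon of circumradius 9.5 (perimeter = 2·12·9.500·sin(180°/12) = 59.01 mm); the cylinder at (5.5, -1): section is a regular 12-gon, circumradius r=6.5 (perimeter = 2·12·6.500·sin(180°/12) = 40.38 mm); After the difference (first − rest): starting from the r=9.5 cylinder, the r=6.5 cylinder at (5.5, -1) partially overlaps it — only the 100.10 mm² overlap (of its 126.75 mm²) is removed, clipping the outline — boundary = 68.22 mm. Overall, the cross-section is a single solid region. Total boundary length (outer) = 68.22 mm.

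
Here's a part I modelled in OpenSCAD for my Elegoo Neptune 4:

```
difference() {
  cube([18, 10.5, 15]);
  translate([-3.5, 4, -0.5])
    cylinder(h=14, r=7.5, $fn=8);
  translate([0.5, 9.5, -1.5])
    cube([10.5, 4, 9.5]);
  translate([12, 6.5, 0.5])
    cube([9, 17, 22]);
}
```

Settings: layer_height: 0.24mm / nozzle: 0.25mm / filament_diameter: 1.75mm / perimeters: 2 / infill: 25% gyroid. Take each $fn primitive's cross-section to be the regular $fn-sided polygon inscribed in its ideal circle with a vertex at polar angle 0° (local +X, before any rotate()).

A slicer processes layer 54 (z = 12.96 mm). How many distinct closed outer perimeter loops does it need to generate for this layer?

At z = 12.96 mm: the 18×10.5 cube contributes its full rectangle; the r=7.5 cylinder at (-3.5, 4) gives a regular 8-gon of circumradius 7.5 (constant along its height); the cube at (0.5, 9.5) is not intersected at this z (z outside [-1.5, 8]); the cube at (12, 6.5) (footprint 9×17) is included at this height; Taking the first minus the rest: starting from the 18×10.5 cube, the r=7.5 cylinder at (-3.5, 4) partially overlaps it — only the 28.75 mm² overlap (of its 159.10 mm²) is removed, clipping the outline; the 9×17 cube at (12, 6.5) partially overlaps it — only the 24.00 mm² overlap (of its 153.00 mm²) is removed, clipping the outline — 1 connected region. The result has 1 disconnected region.

1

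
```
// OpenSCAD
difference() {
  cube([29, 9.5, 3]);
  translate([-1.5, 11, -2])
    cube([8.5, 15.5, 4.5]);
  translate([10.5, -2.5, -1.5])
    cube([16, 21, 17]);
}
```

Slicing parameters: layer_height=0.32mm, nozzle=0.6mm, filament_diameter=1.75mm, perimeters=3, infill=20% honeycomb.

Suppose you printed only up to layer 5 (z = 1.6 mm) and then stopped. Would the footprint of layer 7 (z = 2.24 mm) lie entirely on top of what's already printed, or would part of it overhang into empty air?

entirely on top

Compare the two slices. At z = 1.6: the 29×9.5 cube contributes its full rectangle (area 275.50 mm²); the cube at (-1.5, 11) is present — its section is the full 8.5×15.5 rectangle (area 131.75 mm²); the 16×21 cube at (10.5, -2.5) contributes its full rectangle (area 336.00 mm²); Subtracting the remaining from the first: starting from the 29×9.5 cube (275.50 mm²), the 8.5×15.5 cube at (-1.5, 11) misses the remaining region (no effect); the 16×21 cube at (10.5, -2.5) partially overlaps it — only the 152.00 mm² overlap (of its 336.00 mm²) is removed, clipping the outline — area = 123.50 mm². At z = 2.24: the cube is present — its section is the full 29×9.5 rectangle (area 275.50 mm²); the cube at (-1.5, 11) is present — its section is the full 8.5×15.5 rectangle (area 131.75 mm²); the cube at (10.5, -2.5) (footprint 16×21) is included at this height (area 336.00 mm²); After the difference (first − rest): starting from the 29×9.5 cube (275.50 mm²), the 8.5×15.5 cube at (-1.5, 11) misses the remaining region (no effect); the 16×21 cube at (10.5, -2.5) partially overlaps it — only the 152.00 mm² overlap (of its 336.00 mm²) is removed, clipping the outline — area = 123.50 mm². Checking containment: the cross-section at z = 2.24 is a subset of the cross-section at z = 1.6.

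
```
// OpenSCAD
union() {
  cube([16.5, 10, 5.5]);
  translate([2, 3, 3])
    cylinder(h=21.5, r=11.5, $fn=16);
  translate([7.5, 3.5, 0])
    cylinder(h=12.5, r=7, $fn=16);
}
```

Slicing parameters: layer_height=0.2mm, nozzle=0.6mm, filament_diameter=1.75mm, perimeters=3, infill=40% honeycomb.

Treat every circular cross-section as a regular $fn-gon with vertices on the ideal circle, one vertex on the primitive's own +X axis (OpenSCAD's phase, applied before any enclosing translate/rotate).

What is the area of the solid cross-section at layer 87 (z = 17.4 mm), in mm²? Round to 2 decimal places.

At z = 17.4 mm: the cube is not intersected at this z (z outside [0, 5.5]); the r=11.5 cylinder at (2, 3) gives a regular 16-gon of circumradius 11.5 (constant along its height) (area = (16/2)·11.500²·sin(360°/16) = 404.88 mm²); the cylinder at (7.5, 3.5) does not reach this height (z outside [0, 12.5]); Taking the union: only the r=11.5 cylinder at (2, 3) is present, so the union is just that shape — area = 404.88 mm². Overall, the cross-section is a single solid region. Net area = 404.88 mm².

404.88 mm²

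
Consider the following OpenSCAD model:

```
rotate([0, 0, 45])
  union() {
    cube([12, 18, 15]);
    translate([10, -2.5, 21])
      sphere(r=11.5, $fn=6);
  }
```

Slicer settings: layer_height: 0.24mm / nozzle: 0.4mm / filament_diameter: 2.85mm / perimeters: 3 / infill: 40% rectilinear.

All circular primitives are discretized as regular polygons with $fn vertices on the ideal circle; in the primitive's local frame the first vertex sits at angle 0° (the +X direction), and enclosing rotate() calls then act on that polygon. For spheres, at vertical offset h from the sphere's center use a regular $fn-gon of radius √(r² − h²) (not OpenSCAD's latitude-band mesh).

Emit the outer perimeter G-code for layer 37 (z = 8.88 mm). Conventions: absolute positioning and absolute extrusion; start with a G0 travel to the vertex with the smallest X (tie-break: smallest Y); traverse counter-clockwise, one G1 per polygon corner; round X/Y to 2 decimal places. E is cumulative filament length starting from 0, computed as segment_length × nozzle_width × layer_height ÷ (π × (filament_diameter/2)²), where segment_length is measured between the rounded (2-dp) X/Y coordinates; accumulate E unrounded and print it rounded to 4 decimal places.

At z = 8.88 mm: the 12×18 cube contributes its full rectangle; the sphere at (10, -2.5) is absent (|z−center|=12.120 > r=11.5); Merging all regions: only the 12×18 cube is present, so the union is just that shape — 1 connected region; (rotated 45° about Z; rotation is an isometry so areas/perimeters/island counts are preserved). The outline is a single polygon with 4 vertices. Extrusion per mm of travel: 0.4 × 0.24 / (π × 1.425²) = 0.015048. Accumulating E over each segment gives final E = 0.9030.

G0 X-12.73 Y12.73 Z8.88
G1 X0.00 Y0.00 E0.2709
G1 X8.49 Y8.49 E0.4516
G1 X-4.24 Y21.21 E0.7224
G1 X-12.73 Y12.73 E0.9030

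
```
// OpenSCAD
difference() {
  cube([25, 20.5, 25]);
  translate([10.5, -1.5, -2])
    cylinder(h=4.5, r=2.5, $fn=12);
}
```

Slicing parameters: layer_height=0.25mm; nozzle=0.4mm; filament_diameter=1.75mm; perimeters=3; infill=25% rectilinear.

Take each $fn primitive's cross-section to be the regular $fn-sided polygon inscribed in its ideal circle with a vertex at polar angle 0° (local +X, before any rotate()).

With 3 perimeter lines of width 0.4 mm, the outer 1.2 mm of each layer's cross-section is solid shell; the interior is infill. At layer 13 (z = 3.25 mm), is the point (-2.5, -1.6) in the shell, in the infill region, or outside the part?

At z = 3.25 mm: the cube is present — its section is the full 25×20.5 rectangle; the cylinder at (10.5, -1.5) is not intersected at this z (z outside [-2, 2.5]); Taking the first minus the rest: none of the subtracted shapes is present at this height, so the 25×20.5 cube is unchanged — 1 connected region. Overall, the cross-section is a single solid region. The nearest boundary edge runs (0.00, 0.00)→(25.00, 0.00); distance from the point to it = 2.97 mm. The point is not inside any of the regions above, so it lies outside the cross-section (2.97 mm from the nearest boundary).

outside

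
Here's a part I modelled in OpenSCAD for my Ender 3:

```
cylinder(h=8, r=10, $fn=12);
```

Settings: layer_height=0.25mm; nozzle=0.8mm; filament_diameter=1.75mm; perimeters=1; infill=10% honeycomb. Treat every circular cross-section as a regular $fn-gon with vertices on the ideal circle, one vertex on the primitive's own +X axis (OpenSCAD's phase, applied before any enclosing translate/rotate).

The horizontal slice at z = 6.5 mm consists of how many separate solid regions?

At z = 6.5 mm: the r=10 cylinder contributes a regular 12-gon of circumradius 10. The result has 1 disconnected region.

1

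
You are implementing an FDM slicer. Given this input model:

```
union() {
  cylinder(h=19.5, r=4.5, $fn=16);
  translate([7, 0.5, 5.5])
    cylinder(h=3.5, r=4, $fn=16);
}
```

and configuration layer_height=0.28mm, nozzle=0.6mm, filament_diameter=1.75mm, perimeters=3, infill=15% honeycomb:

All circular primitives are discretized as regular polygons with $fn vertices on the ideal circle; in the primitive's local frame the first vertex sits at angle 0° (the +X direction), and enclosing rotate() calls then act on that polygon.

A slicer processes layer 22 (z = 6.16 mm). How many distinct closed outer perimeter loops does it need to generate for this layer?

At z = 6.16 mm: the r=4.5 cylinder gives a regular 16-gon of circumradius 4.5 (constant along its height); the cylinder at (7, 0.5): section is a regular 16-gon, circumradius r=4; Merging all regions: the regions partially overlap (shared area 4.28 mm²), so overlapping operands fuse into one piece — 1 connected region. The result has 1 disconnected region.

1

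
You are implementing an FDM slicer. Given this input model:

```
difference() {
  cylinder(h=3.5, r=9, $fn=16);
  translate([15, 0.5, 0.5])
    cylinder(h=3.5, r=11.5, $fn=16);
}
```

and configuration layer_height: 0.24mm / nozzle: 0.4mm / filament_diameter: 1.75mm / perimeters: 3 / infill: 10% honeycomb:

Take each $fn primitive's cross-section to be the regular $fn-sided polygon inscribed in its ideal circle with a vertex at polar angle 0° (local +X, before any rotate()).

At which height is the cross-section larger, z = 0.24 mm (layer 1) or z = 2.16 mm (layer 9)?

Layer 1 (z = 0.24): the r=9 cylinder gives a regular 16-gon of circumradius 9 (constant along its height) (area = (16/2)·9.000²·sin(360°/16) = 247.98 mm²); the cylinder at (15, 0.5) is not intersected at this z (z outside [0.5, 4]); After the difference (first − rest): none of the subtracted shapes is present at this height, so the r=9 cylinder is unchanged — area = 247.98 mm². So its area = 247.98 mm². Layer 9 (z = 2.16): the r=9 cylinder contributes a regular 16-gon of circumradius 9 (area = (16/2)·9.000²·sin(360°/16) = 247.98 mm²); the r=11.5 cylinder at (15, 0.5) gives a regular 16-gon of circumradius 11.5 (constant along its height) (area = (16/2)·11.500²·sin(360°/16) = 404.88 mm²); After the difference (first − rest): starting from the r=9 cylinder (247.98 mm²), the r=11.5 cylinder at (15, 0.5) partially overlaps it — only the 48.18 mm² overlap (of its 404.88 mm²) is removed, clipping the outline — area = 199.80 mm². So its area = 199.80 mm². Layer 1 is larger (247.98 vs 199.80 mm²).

layer 1 (z = 0.24 mm)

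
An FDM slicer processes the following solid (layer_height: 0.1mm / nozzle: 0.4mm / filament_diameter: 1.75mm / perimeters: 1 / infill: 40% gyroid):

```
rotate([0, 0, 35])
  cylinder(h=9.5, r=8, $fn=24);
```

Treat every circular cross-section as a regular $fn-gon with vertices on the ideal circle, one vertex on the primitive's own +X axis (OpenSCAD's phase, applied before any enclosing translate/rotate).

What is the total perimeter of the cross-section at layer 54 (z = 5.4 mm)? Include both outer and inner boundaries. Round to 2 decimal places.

At z = 5.4 mm: the r=8 cylinder contributes a regular 24-gon of circumradius 8 (perimeter = 2·24·8.000·sin(180°/24) = 50.12 mm); (whole slice rotated 35° about Z — lengths, areas and connectivity unchanged). Overall, the cross-section is a single solid region. Total boundary length (outer) = 50.12 mm.

50.12 mm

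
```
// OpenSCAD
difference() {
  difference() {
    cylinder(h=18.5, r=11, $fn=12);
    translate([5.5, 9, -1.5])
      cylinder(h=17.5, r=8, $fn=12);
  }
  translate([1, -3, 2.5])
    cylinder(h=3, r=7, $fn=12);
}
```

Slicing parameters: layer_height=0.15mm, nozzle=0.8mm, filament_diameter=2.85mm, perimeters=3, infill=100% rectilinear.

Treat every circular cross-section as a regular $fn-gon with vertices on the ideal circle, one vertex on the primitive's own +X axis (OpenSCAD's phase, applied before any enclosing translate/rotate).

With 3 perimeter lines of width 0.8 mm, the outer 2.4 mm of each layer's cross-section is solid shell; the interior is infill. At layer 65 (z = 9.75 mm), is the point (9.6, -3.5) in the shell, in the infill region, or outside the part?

shell

At z = 9.75 mm: the cylinder: section is a regular 12-gon, circumradius r=11; the cylinder at (5.5, 9): section is a regular 12-gon, circumradius r=8; After the difference (first − rest): starting from the r=11 cylinder, the r=8 cylinder at (5.5, 9) partially overlaps it — only the 84.13 mm² overlap (of its 192.00 mm²) is removed, clipping the outline — 1 connected region; the cylinder at (1, -3) does not reach this height (z outside [2.5, 5.5]); Subtracting the remaining from the first: none of the subtracted shapes is present at this height, so the result so far is unchanged — 1 connected region. Overall, the cross-section is a single solid region. The nearest boundary edge runs (11.00, 0.00)→(9.53, -5.50); distance from the point to it = 0.45 mm. The point is inside the cross-section, 0.45 mm from the nearest boundary — within the 2.4 mm shell band (3 × 0.8).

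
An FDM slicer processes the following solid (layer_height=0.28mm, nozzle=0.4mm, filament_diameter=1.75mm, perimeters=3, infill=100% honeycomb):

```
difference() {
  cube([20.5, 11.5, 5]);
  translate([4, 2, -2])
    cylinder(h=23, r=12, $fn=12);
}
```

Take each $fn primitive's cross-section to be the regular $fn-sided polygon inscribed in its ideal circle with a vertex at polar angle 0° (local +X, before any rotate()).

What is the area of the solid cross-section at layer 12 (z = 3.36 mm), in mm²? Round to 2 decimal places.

At z = 3.36 mm: the cube (footprint 20.5×11.5) is included at this height (area 235.75 mm²); the r=12 cylinder at (4, 2) contributes a regular 12-gon of circumradius 12 (area = (12/2)·12.000²·sin(360°/12) = 432.00 mm²); Subtracting the remaining from the first: starting from the 20.5×11.5 cube (235.75 mm²), the r=12 cylinder at (4, 2) partially overlaps it — only the 166.89 mm² overlap (of its 432.00 mm²) is removed, clipping the outline — area = 68.86 mm². Overall, the cross-section is a single solid region. Net area = 68.86 mm².

68.86 mm²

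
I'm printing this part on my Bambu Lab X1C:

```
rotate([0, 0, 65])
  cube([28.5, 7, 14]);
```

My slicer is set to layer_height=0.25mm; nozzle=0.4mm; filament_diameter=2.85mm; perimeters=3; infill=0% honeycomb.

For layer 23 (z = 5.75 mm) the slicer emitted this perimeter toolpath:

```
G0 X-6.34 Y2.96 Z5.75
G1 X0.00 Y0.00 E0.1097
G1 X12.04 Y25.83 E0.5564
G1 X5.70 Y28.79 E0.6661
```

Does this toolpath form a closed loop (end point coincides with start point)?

Start point (G0): (-6.34, 2.96). End point (last G1): the path does not return to the start — open.

no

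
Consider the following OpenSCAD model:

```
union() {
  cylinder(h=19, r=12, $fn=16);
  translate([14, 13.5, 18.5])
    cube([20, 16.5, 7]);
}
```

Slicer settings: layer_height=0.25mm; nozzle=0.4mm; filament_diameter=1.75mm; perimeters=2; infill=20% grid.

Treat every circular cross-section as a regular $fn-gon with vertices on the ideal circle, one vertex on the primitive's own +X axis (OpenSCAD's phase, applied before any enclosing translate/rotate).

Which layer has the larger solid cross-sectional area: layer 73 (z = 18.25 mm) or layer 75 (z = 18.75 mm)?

layer 75 (z = 18.75 mm)

Layer 73 (z = 18.25): the r=12 cylinder gives a regular 16-gon of circumradius 12 (constant along its height) (area = (16/2)·12.000²·sin(360°/16) = 440.85 mm²); the cube at (14, 13.5) is not intersected at this z (z outside [18.5, 25.5]); Taking the union: only the r=12 cylinder is present, so the union is just that shape — area = 440.85 mm². So its area = 440.85 mm². Layer 75 (z = 18.75): the r=12 cylinder gives a regular 16-gon of circumradius 12 (constant along its height) (area = (16/2)·12.000²·sin(360°/16) = 440.85 mm²); the cube at (14, 13.5) (footprint 20×16.5) is included at this height (area 330.00 mm²); Taking the union: the 2 present regions are separate (no shared area or edge), so areas and boundary lengths simply add and each stays a separate island — area = 770.85 mm². So its area = 770.85 mm². Layer 75 is larger (770.85 vs 440.85 mm²).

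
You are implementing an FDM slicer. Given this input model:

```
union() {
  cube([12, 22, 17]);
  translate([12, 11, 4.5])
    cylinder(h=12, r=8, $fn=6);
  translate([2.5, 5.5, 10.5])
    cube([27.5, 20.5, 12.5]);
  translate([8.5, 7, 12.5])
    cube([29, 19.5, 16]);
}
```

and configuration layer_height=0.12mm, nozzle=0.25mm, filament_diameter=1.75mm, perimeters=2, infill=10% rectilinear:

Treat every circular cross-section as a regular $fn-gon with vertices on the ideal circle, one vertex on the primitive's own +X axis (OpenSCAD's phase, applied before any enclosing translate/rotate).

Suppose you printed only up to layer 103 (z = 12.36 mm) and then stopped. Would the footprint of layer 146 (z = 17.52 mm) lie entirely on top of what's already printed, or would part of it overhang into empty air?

Compare the two slices. At z = 12.36: the cube (footprint 12×22) is included at this height (area 264.00 mm²); the r=8 cylinder at (12, 11) gives a regular 6-gon of circumradius 8 (constant along its height) (area = (6/2)·8.000²·sin(360°/6) = 166.28 mm²); the 27.5×20.5 cube at (2.5, 5.5) contributes its full rectangle (area 563.75 mm²); the cube at (8.5, 7) is absent (z outside [12.5, 28.5]); Combining (union): the regions partially overlap — summed areas 994.03 mm² minus the doubly-counted overlap 316.73 mm² gives 677.30 mm² — area = 677.30 mm². At z = 17.52: the cube is absent (z outside [0, 17]); the cylinder at (12, 11) is not intersected at this z (z outside [4.5, 16.5]); the cube at (2.5, 5.5) (footprint 27.5×20.5) is included at this height (area 563.75 mm²); the cube at (8.5, 7) is present — its section is the full 29×19.5 rectangle (area 565.50 mm²); Combining (union): the regions partially overlap — summed areas 1129.25 mm² minus the doubly-counted overlap 408.50 mm² gives 720.75 mm² — area = 720.75 mm². Checking containment: at z = 17.52 the cross-section extends beyond the z = 12.36 cross-section by about 157.00 mm².

part overhangs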